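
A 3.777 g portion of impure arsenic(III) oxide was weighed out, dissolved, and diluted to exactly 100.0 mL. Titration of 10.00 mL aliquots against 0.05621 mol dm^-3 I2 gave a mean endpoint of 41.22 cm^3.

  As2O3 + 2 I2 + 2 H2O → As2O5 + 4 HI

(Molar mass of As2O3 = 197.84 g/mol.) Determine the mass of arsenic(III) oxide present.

n(I2) per titration = 0.04122 × 0.05621 = 2.317 × 10^-3 mol
From the 1:2 ratio, n(As2O3) in each aliquot = 1/2 × 2.317 × 10^-3 = 1.158 × 10^-3 mol
n(As2O3) in the whole flask = 1.158 × 10^-3 × 100.0/10.00 = 0.01158 mol
mass of As2O3 = 0.01158 × 197.84 = 2.292 g

2.292 g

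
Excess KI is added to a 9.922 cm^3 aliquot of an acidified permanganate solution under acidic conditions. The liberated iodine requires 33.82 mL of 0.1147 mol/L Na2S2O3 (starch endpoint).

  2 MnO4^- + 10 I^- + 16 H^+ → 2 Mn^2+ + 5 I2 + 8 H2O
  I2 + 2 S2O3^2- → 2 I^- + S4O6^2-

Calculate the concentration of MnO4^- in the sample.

0.07819 mol/L

n(S2O3^2-) = 0.03382 × 0.1147 = 3.879 × 10^-3 mol
n(I2) = n(S2O3^2-)/2 = 1.940 × 10^-3 mol
From the 2:5 ratio, n(MnO4^-) in the aliquot = 2/5 × 1.940 × 10^-3 = 7.758 × 10^-4 mol
[MnO4^-] = 7.758 × 10^-4 / 0.009922 = 0.07819 mol/L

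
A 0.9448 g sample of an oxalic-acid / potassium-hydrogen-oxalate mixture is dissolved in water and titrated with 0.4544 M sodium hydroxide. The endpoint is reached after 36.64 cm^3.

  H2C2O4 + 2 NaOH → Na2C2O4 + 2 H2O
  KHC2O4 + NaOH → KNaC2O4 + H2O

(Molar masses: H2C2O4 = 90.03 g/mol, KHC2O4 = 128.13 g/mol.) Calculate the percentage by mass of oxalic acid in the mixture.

68.13 %

n(NaOH) = 0.03664 × 0.4544 = 0.01665 mol
Let x = n(H2C2O4), y = n(KHC2O4).
Titrant: 2x + 1y = 0.01665;  mass: 90.03x + 128.13y = 0.9448
Solving, x = 7.150 × 10^-3 mol, y = 2.350 × 10^-3 mol
mass of H2C2O4 = 7.150 × 10^-3 × 90.03 = 0.6437 g
% H2C2O4 = 0.6437 / 0.9448 × 100 = 68.13 %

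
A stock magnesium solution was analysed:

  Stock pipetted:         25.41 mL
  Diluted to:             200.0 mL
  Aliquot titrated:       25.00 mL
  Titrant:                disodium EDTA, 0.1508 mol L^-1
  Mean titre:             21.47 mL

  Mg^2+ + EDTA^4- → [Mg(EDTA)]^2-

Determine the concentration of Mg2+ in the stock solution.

n(EDTA) = 0.02147 × 0.1508 = 3.238 × 10^-3 mol
n(Mg2+) in the aliquot = 3.238 × 10^-3 mol (1:1 ratio)
[Mg2+]_dilute = 3.238 × 10^-3 / 0.02500 = 0.1295 mol/L
Dilution factor = 200.0 / 25.41 = 7.871
[Mg2+]_stock = 0.1295 × 7.871 = 1.019 mol/L

1.019 mol/L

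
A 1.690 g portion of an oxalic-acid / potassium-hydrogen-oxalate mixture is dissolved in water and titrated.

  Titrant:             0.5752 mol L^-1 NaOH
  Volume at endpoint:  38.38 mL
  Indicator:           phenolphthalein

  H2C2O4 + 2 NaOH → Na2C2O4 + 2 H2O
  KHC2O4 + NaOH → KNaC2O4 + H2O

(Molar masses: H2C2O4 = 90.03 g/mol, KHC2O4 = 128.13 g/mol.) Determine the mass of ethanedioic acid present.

n(NaOH) = 0.03838 × 0.5752 = 0.02208 mol
Let x = n(H2C2O4), y = n(KHC2O4).
Titrant: 2x + 1y = 0.02208;  mass: 90.03x + 128.13y = 1.690
Solving, x = 6.850 × 10^-3 mol, y = 8.377 × 10^-3 mol
mass of H2C2O4 = 6.850 × 10^-3 × 90.03 = 0.6167 g

0.6167 g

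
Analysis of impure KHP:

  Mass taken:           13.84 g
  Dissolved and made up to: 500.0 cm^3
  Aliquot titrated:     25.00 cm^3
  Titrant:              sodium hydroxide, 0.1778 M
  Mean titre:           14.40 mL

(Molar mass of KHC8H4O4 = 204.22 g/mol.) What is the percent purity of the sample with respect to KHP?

75.56 %

KHC8H4O4 + NaOH → KNaC8H4O4 + H2O
n(NaOH) per titration = 0.01440 × 0.1778 = 2.560 × 10^-3 mol
n(KHC8H4O4) in each aliquot = 2.560 × 10^-3 mol (1:1 ratio)
n(KHC8H4O4) in the whole flask = 2.560 × 10^-3 × 500.0/25.00 = 0.05121 mol
mass of KHC8H4O4 = 0.05121 × 204.22 = 10.46 g
% KHC8H4O4 = 10.46 / 13.84 × 100 = 75.56 %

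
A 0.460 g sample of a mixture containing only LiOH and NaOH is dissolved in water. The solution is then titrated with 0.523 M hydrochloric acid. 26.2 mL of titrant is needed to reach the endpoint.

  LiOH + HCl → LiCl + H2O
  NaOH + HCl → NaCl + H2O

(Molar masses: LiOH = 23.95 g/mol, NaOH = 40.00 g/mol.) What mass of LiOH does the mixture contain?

0.131 g

n(HCl) = 0.0262 × 0.523 = 0.0137 mol
Let x = n(LiOH), y = n(NaOH).
Titrant: 1x + 1y = 0.0137;  mass: 23.95x + 40.00y = 0.460
Solving, x = 5.49 × 10^-3 mol, y = 8.21 × 10^-3 mol
mass of LiOH = 5.49 × 10^-3 × 23.95 = 0.131 g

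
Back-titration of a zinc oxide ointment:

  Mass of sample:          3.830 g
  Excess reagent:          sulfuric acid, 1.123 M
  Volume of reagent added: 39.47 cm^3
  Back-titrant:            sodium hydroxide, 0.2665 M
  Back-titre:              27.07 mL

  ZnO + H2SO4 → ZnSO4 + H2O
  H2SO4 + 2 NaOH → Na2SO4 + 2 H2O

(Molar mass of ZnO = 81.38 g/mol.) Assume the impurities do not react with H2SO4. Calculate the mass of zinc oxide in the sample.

n(H2SO4) added = 0.03947 × 1.123 = 0.04432 mol
n(NaOH) used in back-titration = 0.02707 × 0.2665 = 7.214 × 10^-3 mol
From the 1:2 ratio, n(H2SO4) left over = 1/2 × 7.214 × 10^-3 = 3.607 × 10^-3 mol
n(H2SO4) consumed by analyte = 0.04432 − 3.607 × 10^-3 = 0.04072 mol
n(ZnO) = 0.04072 mol (1:1 ratio)
mass of ZnO = 0.04072 × 81.38 = 3.314 g

3.314 g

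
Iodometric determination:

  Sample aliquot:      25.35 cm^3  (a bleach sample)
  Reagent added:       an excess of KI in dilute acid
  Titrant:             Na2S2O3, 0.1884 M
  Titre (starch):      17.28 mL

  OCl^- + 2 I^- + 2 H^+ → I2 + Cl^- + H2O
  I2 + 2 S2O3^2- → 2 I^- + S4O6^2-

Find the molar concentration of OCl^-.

n(S2O3^2-) = 0.01728 × 0.1884 = 3.256 × 10^-3 mol
n(I2) = n(S2O3^2-)/2 = 1.628 × 10^-3 mol
n(OCl^-) in the aliquot = 1.628 × 10^-3 mol (1:1 ratio)
[OCl^-] = 1.628 × 10^-3 / 0.02535 = 0.06421 mol/L

0.06421 M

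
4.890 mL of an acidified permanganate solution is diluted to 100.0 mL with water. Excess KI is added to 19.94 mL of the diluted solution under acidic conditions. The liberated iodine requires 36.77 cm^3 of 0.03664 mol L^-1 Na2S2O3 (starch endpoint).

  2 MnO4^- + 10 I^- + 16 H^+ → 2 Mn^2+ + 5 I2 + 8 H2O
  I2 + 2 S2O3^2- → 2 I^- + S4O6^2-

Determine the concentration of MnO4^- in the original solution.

n(S2O3^2-) = 0.03677 × 0.03664 = 1.347 × 10^-3 mol
n(I2) = n(S2O3^2-)/2 = 6.736 × 10^-4 mol
From the 2:5 ratio, n(MnO4^-) in the aliquot = 2/5 × 6.736 × 10^-4 = 2.695 × 10^-4 mol
[MnO4^-]_dilute = 2.695 × 10^-4 / 0.01994 = 0.01351 mol/L
[MnO4^-]_original = 0.01351 × 100.0/4.890 = 0.2763 mol/L

0.2763 mol/L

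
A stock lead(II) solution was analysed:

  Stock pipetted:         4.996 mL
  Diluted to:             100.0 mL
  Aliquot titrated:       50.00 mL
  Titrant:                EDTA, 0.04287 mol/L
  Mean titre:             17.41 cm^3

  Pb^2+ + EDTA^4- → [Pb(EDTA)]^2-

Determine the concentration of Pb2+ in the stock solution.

n(EDTA) = 0.01741 × 0.04287 = 7.464 × 10^-4 mol
n(Pb2+) in the aliquot = 7.464 × 10^-4 mol (1:1 ratio)
[Pb2+]_dilute = 7.464 × 10^-4 / 0.05000 = 0.01493 mol/L
Dilution factor = 100.0 / 4.996 = 20.02
[Pb2+]_stock = 0.01493 × 20.02 = 0.2988 mol/L

0.2988 mol/L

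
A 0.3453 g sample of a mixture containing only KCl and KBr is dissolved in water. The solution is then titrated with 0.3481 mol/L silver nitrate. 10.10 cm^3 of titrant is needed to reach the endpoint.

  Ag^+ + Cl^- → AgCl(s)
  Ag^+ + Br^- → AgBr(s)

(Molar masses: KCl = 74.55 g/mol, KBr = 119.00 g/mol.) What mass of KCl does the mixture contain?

0.1226 g

n(AgNO3) = 0.01010 × 0.3481 = 3.516 × 10^-3 mol
Let x = n(KCl), y = n(KBr).
Titrant: 1x + 1y = 3.516 × 10^-3;  mass: 74.55x + 119.00y = 0.3453
Solving, x = 1.644 × 10^-3 mol, y = 1.872 × 10^-3 mol
mass of KCl = 1.644 × 10^-3 × 74.55 = 0.1226 g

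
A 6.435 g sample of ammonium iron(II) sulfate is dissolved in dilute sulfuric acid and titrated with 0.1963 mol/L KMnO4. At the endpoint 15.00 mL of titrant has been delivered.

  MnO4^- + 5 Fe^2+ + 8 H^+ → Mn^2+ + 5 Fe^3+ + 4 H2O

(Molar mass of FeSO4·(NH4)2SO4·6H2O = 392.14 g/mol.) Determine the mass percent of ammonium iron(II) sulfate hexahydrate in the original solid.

n(KMnO4) = 0.01500 L × 0.1963 mol/L = 2.945 × 10^-3 mol
From the 5:1 ratio, n(FeSO4·(NH4)2SO4·6H2O) = 5/1 × 2.945 × 10^-3 = 0.01472 mol
mass of FeSO4·(NH4)2SO4·6H2O = 0.01472 × 392.14 g/mol = 5.773 g
% FeSO4·(NH4)2SO4·6H2O = 5.773 / 6.435 × 100 = 89.72 %

89.72 %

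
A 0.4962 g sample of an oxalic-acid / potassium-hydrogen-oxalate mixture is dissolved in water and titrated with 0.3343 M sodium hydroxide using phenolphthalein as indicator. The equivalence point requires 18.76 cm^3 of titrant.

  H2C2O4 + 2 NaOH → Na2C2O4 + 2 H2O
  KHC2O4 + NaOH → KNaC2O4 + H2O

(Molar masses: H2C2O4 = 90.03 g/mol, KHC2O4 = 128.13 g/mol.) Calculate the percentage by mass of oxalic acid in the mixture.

n(NaOH) = 0.01876 × 0.3343 = 6.271 × 10^-3 mol
Let x = n(H2C2O4), y = n(KHC2O4).
Titrant: 2x + 1y = 6.271 × 10^-3;  mass: 90.03x + 128.13y = 0.4962
Solving, x = 1.849 × 10^-3 mol, y = 2.573 × 10^-3 mol
mass of H2C2O4 = 1.849 × 10^-3 × 90.03 = 0.1665 g
% H2C2O4 = 0.1665 / 0.4962 × 100 = 33.55 %

33.55 %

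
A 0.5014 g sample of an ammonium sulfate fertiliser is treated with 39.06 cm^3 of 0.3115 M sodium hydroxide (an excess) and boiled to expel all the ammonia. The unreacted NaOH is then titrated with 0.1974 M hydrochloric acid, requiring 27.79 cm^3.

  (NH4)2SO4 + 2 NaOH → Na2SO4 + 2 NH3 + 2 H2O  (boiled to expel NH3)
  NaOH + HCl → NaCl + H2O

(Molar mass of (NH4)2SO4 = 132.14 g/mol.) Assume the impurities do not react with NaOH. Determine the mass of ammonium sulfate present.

0.4414 g

n(NaOH) added = 0.03906 × 0.3115 = 0.01217 mol
n(HCl) used in back-titration = 0.02779 × 0.1974 = 5.486 × 10^-3 mol
n(NaOH) left over = 5.486 × 10^-3 mol (1:1 ratio)
n(NaOH) consumed by analyte = 0.01217 − 5.486 × 10^-3 = 6.681 × 10^-3 mol
From the 1:2 ratio, n((NH4)2SO4) = 1/2 × 6.681 × 10^-3 = 3.341 × 10^-3 mol
mass of (NH4)2SO4 = 3.341 × 10^-3 × 132.14 = 0.4414 g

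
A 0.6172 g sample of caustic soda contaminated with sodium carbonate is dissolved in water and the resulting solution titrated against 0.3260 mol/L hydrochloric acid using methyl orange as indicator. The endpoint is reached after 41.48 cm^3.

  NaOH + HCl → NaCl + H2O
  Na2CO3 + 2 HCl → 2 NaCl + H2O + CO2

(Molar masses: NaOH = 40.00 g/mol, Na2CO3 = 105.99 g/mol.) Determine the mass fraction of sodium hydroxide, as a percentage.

49.58 %

n(HCl) = 0.04148 × 0.3260 = 0.01352 mol
Let x = n(NaOH), y = n(Na2CO3).
Titrant: 1x + 2y = 0.01352;  mass: 40.00x + 105.99y = 0.6172
Solving, x = 7.651 × 10^-3 mol, y = 2.936 × 10^-3 mol
mass of NaOH = 7.651 × 10^-3 × 40.00 = 0.3060 g
% NaOH = 0.3060 / 0.6172 × 100 = 49.58 %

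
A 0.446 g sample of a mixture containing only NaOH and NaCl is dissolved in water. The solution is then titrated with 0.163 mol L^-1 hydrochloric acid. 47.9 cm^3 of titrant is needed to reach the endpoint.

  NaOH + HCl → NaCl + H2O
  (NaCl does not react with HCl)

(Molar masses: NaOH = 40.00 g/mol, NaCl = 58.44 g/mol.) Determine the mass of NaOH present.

n(HCl) = 0.0479 × 0.163 = 7.81 × 10^-3 mol
Let x = n(NaOH), y = n(NaCl).
Titrant: 1x = 7.81 × 10^-3;  mass: 40.00x + 58.44y = 0.446
Solving, x = 7.81 × 10^-3 mol, y = 2.29 × 10^-3 mol
mass of NaOH = 7.81 × 10^-3 × 40.00 = 0.312 g

0.312 g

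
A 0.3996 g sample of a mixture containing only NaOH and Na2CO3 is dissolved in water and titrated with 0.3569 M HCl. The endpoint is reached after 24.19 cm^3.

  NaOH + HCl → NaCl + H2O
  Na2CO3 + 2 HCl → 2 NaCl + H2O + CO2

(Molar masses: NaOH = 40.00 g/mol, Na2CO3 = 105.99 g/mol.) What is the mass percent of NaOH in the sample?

44.62 %

n(HCl) = 0.02419 × 0.3569 = 8.633 × 10^-3 mol
Let x = n(NaOH), y = n(Na2CO3).
Titrant: 1x + 2y = 8.633 × 10^-3;  mass: 40.00x + 105.99y = 0.3996
Solving, x = 4.458 × 10^-3 mol, y = 2.088 × 10^-3 mol
mass of NaOH = 4.458 × 10^-3 × 40.00 = 0.1783 g
% NaOH = 0.1783 / 0.3996 × 100 = 44.62 %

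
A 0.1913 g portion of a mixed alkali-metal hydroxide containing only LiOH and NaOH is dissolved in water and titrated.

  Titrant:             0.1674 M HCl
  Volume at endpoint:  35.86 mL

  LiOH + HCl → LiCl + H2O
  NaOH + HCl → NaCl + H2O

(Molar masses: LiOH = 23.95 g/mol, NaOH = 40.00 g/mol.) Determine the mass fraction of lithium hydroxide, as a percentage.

n(HCl) = 0.03586 × 0.1674 = 6.003 × 10^-3 mol
Let x = n(LiOH), y = n(NaOH).
Titrant: 1x + 1y = 6.003 × 10^-3;  mass: 23.95x + 40.00y = 0.1913
Solving, x = 3.042 × 10^-3 mol, y = 2.961 × 10^-3 mol
mass of LiOH = 3.042 × 10^-3 × 23.95 = 0.07285 g
% LiOH = 0.07285 / 0.1913 × 100 = 38.08 %

38.08 %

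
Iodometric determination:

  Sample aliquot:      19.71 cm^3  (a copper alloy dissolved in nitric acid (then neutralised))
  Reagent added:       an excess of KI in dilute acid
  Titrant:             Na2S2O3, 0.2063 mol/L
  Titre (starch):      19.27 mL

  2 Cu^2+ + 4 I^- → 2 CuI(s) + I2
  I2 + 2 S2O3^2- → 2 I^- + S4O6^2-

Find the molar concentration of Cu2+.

n(S2O3^2-) = 0.01927 × 0.2063 = 3.975 × 10^-3 mol
n(I2) = n(S2O3^2-)/2 = 1.988 × 10^-3 mol
From the 2:1 ratio, n(Cu2+) in the aliquot = 2/1 × 1.988 × 10^-3 = 3.975 × 10^-3 mol
[Cu2+] = 3.975 × 10^-3 / 0.01971 = 0.2017 mol/L

0.2017 mol/L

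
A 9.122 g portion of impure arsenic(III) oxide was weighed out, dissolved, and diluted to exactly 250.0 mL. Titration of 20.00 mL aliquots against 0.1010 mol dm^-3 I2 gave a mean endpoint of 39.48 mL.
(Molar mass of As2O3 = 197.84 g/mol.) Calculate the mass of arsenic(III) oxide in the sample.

As2O3 + 2 I2 + 2 H2O → As2O5 + 4 HI
n(I2) per titration = 0.03948 × 0.1010 = 3.987 × 10^-3 mol
From the 1:2 ratio, n(As2O3) in each aliquot = 1/2 × 3.987 × 10^-3 = 1.994 × 10^-3 mol
n(As2O3) in the whole flask = 1.994 × 10^-3 × 250.0/20.00 = 0.02492 mol
mass of As2O3 = 0.02492 × 197.84 = 4.931 g

4.931 g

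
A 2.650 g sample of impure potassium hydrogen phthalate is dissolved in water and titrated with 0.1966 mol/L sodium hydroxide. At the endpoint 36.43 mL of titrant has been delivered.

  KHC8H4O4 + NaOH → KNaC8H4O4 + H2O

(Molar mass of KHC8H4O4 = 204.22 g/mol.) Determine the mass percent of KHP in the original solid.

n(NaOH) = 0.03643 L × 0.1966 mol/L = 7.162 × 10^-3 mol
n(KHC8H4O4) = 7.162 × 10^-3 mol (1:1 ratio)
mass of KHC8H4O4 = 7.162 × 10^-3 × 204.22 g/mol = 1.463 g
% KHC8H4O4 = 1.463 / 2.650 × 100 = 55.19 %

55.19 %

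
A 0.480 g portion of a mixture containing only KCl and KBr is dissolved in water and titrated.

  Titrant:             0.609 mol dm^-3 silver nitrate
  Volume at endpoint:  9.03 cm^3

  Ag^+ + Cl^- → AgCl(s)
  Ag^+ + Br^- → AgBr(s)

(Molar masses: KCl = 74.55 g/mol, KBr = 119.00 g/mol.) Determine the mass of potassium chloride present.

n(AgNO3) = 0.00903 × 0.609 = 5.50 × 10^-3 mol
Let x = n(KCl), y = n(KBr).
Titrant: 1x + 1y = 5.50 × 10^-3;  mass: 74.55x + 119.00y = 0.480
Solving, x = 3.92 × 10^-3 mol, y = 1.58 × 10^-3 mol
mass of KCl = 3.92 × 10^-3 × 74.55 = 0.293 g

0.293 g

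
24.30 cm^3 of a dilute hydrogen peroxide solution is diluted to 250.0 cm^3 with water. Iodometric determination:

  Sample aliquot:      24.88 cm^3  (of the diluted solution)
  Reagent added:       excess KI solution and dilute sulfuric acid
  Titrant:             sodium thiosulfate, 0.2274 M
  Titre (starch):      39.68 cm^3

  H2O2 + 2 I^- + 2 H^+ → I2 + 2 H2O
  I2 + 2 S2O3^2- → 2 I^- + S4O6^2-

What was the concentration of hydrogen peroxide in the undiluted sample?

n(S2O3^2-) = 0.03968 × 0.2274 = 9.023 × 10^-3 mol
n(I2) = n(S2O3^2-)/2 = 4.512 × 10^-3 mol
n(H2O2) in the aliquot = 4.512 × 10^-3 mol (1:1 ratio)
[H2O2]_dilute = 4.512 × 10^-3 / 0.02488 = 0.1813 mol/L
[H2O2]_original = 0.1813 × 250.0/24.30 = 1.866 mol/L

1.866 M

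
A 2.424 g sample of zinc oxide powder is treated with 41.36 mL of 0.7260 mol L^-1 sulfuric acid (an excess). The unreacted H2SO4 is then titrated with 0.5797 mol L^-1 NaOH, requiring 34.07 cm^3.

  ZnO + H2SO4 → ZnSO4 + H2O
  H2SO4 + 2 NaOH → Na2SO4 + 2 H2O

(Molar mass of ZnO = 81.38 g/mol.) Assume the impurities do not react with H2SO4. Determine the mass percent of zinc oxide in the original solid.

67.66 %

n(H2SO4) added = 0.04136 × 0.7260 = 0.03003 mol
n(NaOH) used in back-titration = 0.03407 × 0.5797 = 0.01975 mol
From the 1:2 ratio, n(H2SO4) left over = 1/2 × 0.01975 = 9.875 × 10^-3 mol
n(H2SO4) consumed by analyte = 0.03003 − 9.875 × 10^-3 = 0.02015 mol
n(ZnO) = 0.02015 mol (1:1 ratio)
mass of ZnO = 0.02015 × 81.38 = 1.640 g
% ZnO = 1.640 / 2.424 × 100 = 67.66 %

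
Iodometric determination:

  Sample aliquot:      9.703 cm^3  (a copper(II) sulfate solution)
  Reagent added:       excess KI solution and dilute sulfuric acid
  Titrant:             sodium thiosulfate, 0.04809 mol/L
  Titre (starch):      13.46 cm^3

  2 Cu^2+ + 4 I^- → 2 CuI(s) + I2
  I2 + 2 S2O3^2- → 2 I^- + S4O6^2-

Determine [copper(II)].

n(S2O3^2-) = 0.01346 × 0.04809 = 6.473 × 10^-4 mol
n(I2) = n(S2O3^2-)/2 = 3.236 × 10^-4 mol
From the 2:1 ratio, n(Cu2+) in the aliquot = 2/1 × 3.236 × 10^-4 = 6.473 × 10^-4 mol
[Cu2+] = 6.473 × 10^-4 / 0.009703 = 0.06671 mol/L

0.06671 mol/L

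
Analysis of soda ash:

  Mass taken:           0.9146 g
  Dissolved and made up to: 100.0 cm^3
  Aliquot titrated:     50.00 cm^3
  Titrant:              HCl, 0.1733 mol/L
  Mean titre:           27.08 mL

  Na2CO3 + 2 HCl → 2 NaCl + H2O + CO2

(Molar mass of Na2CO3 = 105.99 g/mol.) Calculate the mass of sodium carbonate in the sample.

0.4974 g

n(HCl) per titration = 0.02708 × 0.1733 = 4.693 × 10^-3 mol
From the 1:2 ratio, n(Na2CO3) in each aliquot = 1/2 × 4.693 × 10^-3 = 2.346 × 10^-3 mol
n(Na2CO3) in the whole flask = 2.346 × 10^-3 × 100.0/50.00 = 4.693 × 10^-3 mol
mass of Na2CO3 = 4.693 × 10^-3 × 105.99 = 0.4974 g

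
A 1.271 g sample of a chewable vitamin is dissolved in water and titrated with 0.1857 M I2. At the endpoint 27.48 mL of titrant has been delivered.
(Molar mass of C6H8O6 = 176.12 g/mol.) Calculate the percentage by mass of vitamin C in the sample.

C6H8O6 + I2 → C6H6O6 + 2 HI
n(I2) = 0.02748 L × 0.1857 mol/L = 5.103 × 10^-3 mol
n(C6H8O6) = 5.103 × 10^-3 mol (1:1 ratio)
mass of C6H8O6 = 5.103 × 10^-3 × 176.12 g/mol = 0.8987 g
% C6H8O6 = 0.8987 / 1.271 × 100 = 70.71 %

70.71 %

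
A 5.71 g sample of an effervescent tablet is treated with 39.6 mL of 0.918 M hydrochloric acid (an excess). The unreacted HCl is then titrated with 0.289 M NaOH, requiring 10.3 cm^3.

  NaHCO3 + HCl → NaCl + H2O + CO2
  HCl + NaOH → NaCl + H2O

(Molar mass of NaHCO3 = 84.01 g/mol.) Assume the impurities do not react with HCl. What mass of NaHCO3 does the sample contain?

n(HCl) added = 0.0396 × 0.918 = 0.0364 mol
n(NaOH) used in back-titration = 0.0103 × 0.289 = 2.98 × 10^-3 mol
n(HCl) left over = 2.98 × 10^-3 mol (1:1 ratio)
n(HCl) consumed by analyte = 0.0364 − 2.98 × 10^-3 = 0.0334 mol
n(NaHCO3) = 0.0334 mol (1:1 ratio)
mass of NaHCO3 = 0.0334 × 84.01 = 2.80 g

2.80 g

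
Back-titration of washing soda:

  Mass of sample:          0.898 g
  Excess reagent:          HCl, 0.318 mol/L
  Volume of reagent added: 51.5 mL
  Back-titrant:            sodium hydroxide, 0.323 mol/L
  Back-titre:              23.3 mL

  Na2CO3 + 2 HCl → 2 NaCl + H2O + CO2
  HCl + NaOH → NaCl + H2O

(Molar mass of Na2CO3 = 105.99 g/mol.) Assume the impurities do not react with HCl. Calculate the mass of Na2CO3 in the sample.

n(HCl) added = 0.0515 × 0.318 = 0.0164 mol
n(NaOH) used in back-titration = 0.0233 × 0.323 = 7.53 × 10^-3 mol
n(HCl) left over = 7.53 × 10^-3 mol (1:1 ratio)
n(HCl) consumed by analyte = 0.0164 − 7.53 × 10^-3 = 8.85 × 10^-3 mol
From the 1:2 ratio, n(Na2CO3) = 1/2 × 8.85 × 10^-3 = 4.43 × 10^-3 mol
mass of Na2CO3 = 4.43 × 10^-3 × 105.99 = 0.469 g

0.469 g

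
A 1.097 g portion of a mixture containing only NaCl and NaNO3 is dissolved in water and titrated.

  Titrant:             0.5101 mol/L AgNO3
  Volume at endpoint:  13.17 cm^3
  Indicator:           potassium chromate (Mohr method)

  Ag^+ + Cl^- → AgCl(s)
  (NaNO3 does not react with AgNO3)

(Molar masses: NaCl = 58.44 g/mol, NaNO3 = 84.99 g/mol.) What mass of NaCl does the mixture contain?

0.3926 g

n(AgNO3) = 0.01317 × 0.5101 = 6.718 × 10^-3 mol
Let x = n(NaCl), y = n(NaNO3).
Titrant: 1x = 6.718 × 10^-3;  mass: 58.44x + 84.99y = 1.097
Solving, x = 6.718 × 10^-3 mol, y = 8.288 × 10^-3 mol
mass of NaCl = 6.718 × 10^-3 × 58.44 = 0.3926 g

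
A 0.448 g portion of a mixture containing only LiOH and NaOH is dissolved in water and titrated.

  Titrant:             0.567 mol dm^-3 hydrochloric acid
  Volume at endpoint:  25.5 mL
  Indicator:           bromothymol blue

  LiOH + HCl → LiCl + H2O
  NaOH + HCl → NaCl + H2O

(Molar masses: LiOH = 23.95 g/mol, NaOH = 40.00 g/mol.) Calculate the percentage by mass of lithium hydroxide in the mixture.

43.4 %

n(HCl) = 0.0255 × 0.567 = 0.0145 mol
Let x = n(LiOH), y = n(NaOH).
Titrant: 1x + 1y = 0.0145;  mass: 23.95x + 40.00y = 0.448
Solving, x = 8.12 × 10^-3 mol, y = 6.34 × 10^-3 mol
mass of LiOH = 8.12 × 10^-3 × 23.95 = 0.194 g
% LiOH = 0.194 / 0.448 × 100 = 43.4 %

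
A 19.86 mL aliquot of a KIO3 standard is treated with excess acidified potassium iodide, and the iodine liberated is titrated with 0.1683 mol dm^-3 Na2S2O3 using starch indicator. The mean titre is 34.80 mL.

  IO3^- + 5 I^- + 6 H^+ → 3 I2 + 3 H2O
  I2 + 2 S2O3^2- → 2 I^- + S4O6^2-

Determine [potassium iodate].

0.04915 mol/L

n(S2O3^2-) = 0.03480 × 0.1683 = 5.857 × 10^-3 mol
n(I2) = n(S2O3^2-)/2 = 2.928 × 10^-3 mol
From the 1:3 ratio, n(IO3^-) in the aliquot = 1/3 × 2.928 × 10^-3 = 9.761 × 10^-4 mol
[IO3^-] = 9.761 × 10^-4 / 0.01986 = 0.04915 mol/L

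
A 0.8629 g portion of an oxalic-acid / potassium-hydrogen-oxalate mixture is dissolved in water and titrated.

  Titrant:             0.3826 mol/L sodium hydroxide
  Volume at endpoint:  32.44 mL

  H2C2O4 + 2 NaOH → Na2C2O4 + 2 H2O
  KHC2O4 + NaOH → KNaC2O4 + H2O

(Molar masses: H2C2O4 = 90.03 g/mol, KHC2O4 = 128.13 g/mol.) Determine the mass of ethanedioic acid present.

n(NaOH) = 0.03244 × 0.3826 = 0.01241 mol
Let x = n(H2C2O4), y = n(KHC2O4).
Titrant: 2x + 1y = 0.01241;  mass: 90.03x + 128.13y = 0.8629
Solving, x = 4.376 × 10^-3 mol, y = 3.660 × 10^-3 mol
mass of H2C2O4 = 4.376 × 10^-3 × 90.03 = 0.3940 g

0.3940 g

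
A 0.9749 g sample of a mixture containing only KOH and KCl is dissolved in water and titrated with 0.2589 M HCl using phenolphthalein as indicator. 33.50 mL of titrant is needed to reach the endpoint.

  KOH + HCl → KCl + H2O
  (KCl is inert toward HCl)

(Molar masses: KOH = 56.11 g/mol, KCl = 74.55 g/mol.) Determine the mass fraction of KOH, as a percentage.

49.92 %

n(HCl) = 0.03350 × 0.2589 = 8.673 × 10^-3 mol
Let x = n(KOH), y = n(KCl).
Titrant: 1x = 8.673 × 10^-3;  mass: 56.11x + 74.55y = 0.9749
Solving, x = 8.673 × 10^-3 mol, y = 6.549 × 10^-3 mol
mass of KOH = 8.673 × 10^-3 × 56.11 = 0.4867 g
% KOH = 0.4867 / 0.9749 × 100 = 49.92 %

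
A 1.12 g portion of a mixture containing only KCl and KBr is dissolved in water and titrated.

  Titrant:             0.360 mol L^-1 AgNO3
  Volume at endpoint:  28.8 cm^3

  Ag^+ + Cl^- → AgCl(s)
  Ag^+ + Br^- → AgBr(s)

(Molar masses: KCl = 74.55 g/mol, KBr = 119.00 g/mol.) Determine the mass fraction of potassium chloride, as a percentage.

n(AgNO3) = 0.0288 × 0.360 = 0.0104 mol
Let x = n(KCl), y = n(KBr).
Titrant: 1x + 1y = 0.0104;  mass: 74.55x + 119.00y = 1.12
Solving, x = 2.56 × 10^-3 mol, y = 7.81 × 10^-3 mol
mass of KCl = 2.56 × 10^-3 × 74.55 = 0.191 g
% KCl = 0.191 / 1.12 × 100 = 17.0 %

17.0 %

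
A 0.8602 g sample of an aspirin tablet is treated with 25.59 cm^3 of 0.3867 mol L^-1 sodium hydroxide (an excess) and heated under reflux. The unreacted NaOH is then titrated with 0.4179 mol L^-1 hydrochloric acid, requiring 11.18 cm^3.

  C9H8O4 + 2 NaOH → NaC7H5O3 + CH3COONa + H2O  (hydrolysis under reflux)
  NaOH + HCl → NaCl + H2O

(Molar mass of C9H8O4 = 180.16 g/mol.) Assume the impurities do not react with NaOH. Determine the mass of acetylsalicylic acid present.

0.4705 g

n(NaOH) added = 0.02559 × 0.3867 = 9.896 × 10^-3 mol
n(HCl) used in back-titration = 0.01118 × 0.4179 = 4.672 × 10^-3 mol
n(NaOH) left over = 4.672 × 10^-3 mol (1:1 ratio)
n(NaOH) consumed by analyte = 9.896 × 10^-3 − 4.672 × 10^-3 = 5.224 × 10^-3 mol
From the 1:2 ratio, n(C9H8O4) = 1/2 × 5.224 × 10^-3 = 2.612 × 10^-3 mol
mass of C9H8O4 = 2.612 × 10^-3 × 180.16 = 0.4705 g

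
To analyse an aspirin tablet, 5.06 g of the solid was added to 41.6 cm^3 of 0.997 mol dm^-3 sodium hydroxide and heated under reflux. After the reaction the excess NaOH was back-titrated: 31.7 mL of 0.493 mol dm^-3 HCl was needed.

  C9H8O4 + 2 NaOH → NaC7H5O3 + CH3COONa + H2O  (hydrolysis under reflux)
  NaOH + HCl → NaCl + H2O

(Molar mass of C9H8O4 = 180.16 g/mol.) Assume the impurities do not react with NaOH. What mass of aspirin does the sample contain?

2.33 g

n(NaOH) added = 0.0416 × 0.997 = 0.0415 mol
n(HCl) used in back-titration = 0.0317 × 0.493 = 0.0156 mol
n(NaOH) left over = 0.0156 mol (1:1 ratio)
n(NaOH) consumed by analyte = 0.0415 − 0.0156 = 0.0258 mol
From the 1:2 ratio, n(C9H8O4) = 1/2 × 0.0258 = 0.0129 mol
mass of C9H8O4 = 0.0129 × 180.16 = 2.33 g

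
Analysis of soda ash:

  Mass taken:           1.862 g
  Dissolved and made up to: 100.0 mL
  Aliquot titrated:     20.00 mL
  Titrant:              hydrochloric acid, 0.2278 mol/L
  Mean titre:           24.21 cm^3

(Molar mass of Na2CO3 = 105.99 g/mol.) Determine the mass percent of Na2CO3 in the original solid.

78.48 %

Na2CO3 + 2 HCl → 2 NaCl + H2O + CO2
n(HCl) per titration = 0.02421 × 0.2278 = 5.515 × 10^-3 mol
From the 1:2 ratio, n(Na2CO3) in each aliquot = 1/2 × 5.515 × 10^-3 = 2.758 × 10^-3 mol
n(Na2CO3) in the whole flask = 2.758 × 10^-3 × 100.0/20.00 = 0.01379 mol
mass of Na2CO3 = 0.01379 × 105.99 = 1.461 g
% Na2CO3 = 1.461 / 1.862 × 100 = 78.48 %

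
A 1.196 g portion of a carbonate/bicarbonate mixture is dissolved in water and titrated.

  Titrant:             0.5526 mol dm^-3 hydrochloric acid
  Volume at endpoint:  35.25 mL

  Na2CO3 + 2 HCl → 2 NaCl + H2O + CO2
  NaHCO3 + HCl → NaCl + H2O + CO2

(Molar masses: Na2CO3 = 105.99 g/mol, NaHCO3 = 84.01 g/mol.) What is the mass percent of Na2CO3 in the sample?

n(HCl) = 0.03525 × 0.5526 = 0.01948 mol
Let x = n(Na2CO3), y = n(NaHCO3).
Titrant: 2x + 1y = 0.01948;  mass: 105.99x + 84.01y = 1.196
Solving, x = 7.100 × 10^-3 mol, y = 5.278 × 10^-3 mol
mass of Na2CO3 = 7.100 × 10^-3 × 105.99 = 0.7526 g
% Na2CO3 = 0.7526 / 1.196 × 100 = 62.92 %

62.92 %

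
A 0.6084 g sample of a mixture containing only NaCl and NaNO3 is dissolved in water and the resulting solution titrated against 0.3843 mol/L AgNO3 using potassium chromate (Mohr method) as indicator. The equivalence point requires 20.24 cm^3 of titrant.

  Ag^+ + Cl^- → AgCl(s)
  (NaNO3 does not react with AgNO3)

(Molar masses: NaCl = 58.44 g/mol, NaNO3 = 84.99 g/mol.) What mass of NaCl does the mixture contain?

0.4546 g

n(AgNO3) = 0.02024 × 0.3843 = 7.778 × 10^-3 mol
Let x = n(NaCl), y = n(NaNO3).
Titrant: 1x = 7.778 × 10^-3;  mass: 58.44x + 84.99y = 0.6084
Solving, x = 7.778 × 10^-3 mol, y = 1.810 × 10^-3 mol
mass of NaCl = 7.778 × 10^-3 × 58.44 = 0.4546 g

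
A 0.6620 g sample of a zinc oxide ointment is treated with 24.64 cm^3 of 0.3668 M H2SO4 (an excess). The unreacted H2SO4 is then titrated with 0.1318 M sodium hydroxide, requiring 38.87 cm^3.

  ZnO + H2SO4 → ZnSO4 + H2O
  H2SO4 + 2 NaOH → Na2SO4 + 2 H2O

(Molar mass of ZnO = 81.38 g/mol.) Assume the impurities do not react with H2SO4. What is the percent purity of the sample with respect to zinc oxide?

79.61 %

n(H2SO4) added = 0.02464 × 0.3668 = 9.038 × 10^-3 mol
n(NaOH) used in back-titration = 0.03887 × 0.1318 = 5.123 × 10^-3 mol
From the 1:2 ratio, n(H2SO4) left over = 1/2 × 5.123 × 10^-3 = 2.562 × 10^-3 mol
n(H2SO4) consumed by analyte = 9.038 × 10^-3 − 2.562 × 10^-3 = 6.476 × 10^-3 mol
n(ZnO) = 6.476 × 10^-3 mol (1:1 ratio)
mass of ZnO = 6.476 × 10^-3 × 81.38 = 0.5271 g
% ZnO = 0.5271 / 0.6620 × 100 = 79.61 %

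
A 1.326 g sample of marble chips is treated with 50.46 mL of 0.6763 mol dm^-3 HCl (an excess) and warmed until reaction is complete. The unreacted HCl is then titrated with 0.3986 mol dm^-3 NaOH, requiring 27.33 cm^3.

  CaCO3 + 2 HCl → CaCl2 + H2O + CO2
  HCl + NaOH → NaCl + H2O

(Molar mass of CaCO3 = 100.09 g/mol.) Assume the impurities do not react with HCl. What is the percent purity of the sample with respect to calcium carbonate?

n(HCl) added = 0.05046 × 0.6763 = 0.03413 mol
n(NaOH) used in back-titration = 0.02733 × 0.3986 = 0.01089 mol
n(HCl) left over = 0.01089 mol (1:1 ratio)
n(HCl) consumed by analyte = 0.03413 − 0.01089 = 0.02323 mol
From the 1:2 ratio, n(CaCO3) = 1/2 × 0.02323 = 0.01162 mol
mass of CaCO3 = 0.01162 × 100.09 = 1.163 g
% CaCO3 = 1.163 / 1.326 × 100 = 87.68 %

87.68 %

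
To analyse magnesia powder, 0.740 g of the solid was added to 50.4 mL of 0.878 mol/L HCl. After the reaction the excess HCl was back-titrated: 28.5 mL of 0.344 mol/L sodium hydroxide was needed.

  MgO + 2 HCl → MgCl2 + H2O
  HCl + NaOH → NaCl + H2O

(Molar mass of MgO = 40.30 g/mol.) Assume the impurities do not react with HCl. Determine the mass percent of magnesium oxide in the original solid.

n(HCl) added = 0.0504 × 0.878 = 0.0443 mol
n(NaOH) used in back-titration = 0.0285 × 0.344 = 9.80 × 10^-3 mol
n(HCl) left over = 9.80 × 10^-3 mol (1:1 ratio)
n(HCl) consumed by analyte = 0.0443 − 9.80 × 10^-3 = 0.0344 mol
From the 1:2 ratio, n(MgO) = 1/2 × 0.0344 = 0.0172 mol
mass of MgO = 0.0172 × 40.30 = 0.694 g
% MgO = 0.694 / 0.740 × 100 = 93.8 %

93.8 %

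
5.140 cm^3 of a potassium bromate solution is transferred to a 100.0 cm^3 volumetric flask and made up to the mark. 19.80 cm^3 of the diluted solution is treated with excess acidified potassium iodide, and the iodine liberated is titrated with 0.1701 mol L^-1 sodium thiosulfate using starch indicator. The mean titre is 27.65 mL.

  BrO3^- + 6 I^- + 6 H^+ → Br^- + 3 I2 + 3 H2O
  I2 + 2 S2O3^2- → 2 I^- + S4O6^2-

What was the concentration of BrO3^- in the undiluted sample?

0.7702 mol/L

n(S2O3^2-) = 0.02765 × 0.1701 = 4.703 × 10^-3 mol
n(I2) = n(S2O3^2-)/2 = 2.352 × 10^-3 mol
From the 1:3 ratio, n(BrO3^-) in the aliquot = 1/3 × 2.352 × 10^-3 = 7.839 × 10^-4 mol
[BrO3^-]_dilute = 7.839 × 10^-4 / 0.01980 = 0.03959 mol/L
[BrO3^-]_original = 0.03959 × 100.0/5.140 = 0.7702 mol/L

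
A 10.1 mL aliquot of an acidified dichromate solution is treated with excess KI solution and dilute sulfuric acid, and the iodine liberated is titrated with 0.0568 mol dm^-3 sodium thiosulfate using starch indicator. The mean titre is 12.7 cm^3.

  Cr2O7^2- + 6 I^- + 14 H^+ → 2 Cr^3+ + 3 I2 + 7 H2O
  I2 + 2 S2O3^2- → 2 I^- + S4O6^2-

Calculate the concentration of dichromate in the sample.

n(S2O3^2-) = 0.0127 × 0.0568 = 7.21 × 10^-4 mol
n(I2) = n(S2O3^2-)/2 = 3.61 × 10^-4 mol
From the 1:3 ratio, n(Cr2O7^2-) in the aliquot = 1/3 × 3.61 × 10^-4 = 1.20 × 10^-4 mol
[Cr2O7^2-] = 1.20 × 10^-4 / 0.0101 = 0.0119 mol/L

0.0119 mol/L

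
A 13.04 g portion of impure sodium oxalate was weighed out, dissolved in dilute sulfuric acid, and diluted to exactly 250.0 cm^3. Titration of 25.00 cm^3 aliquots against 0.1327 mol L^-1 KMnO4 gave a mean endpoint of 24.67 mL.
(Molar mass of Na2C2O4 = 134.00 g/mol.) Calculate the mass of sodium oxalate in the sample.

10.97 g

2 MnO4^- + 5 C2O4^2- + 16 H^+ → 2 Mn^2+ + 10 CO2 + 8 H2O
n(KMnO4) per titration = 0.02467 × 0.1327 = 3.274 × 10^-3 mol
From the 5:2 ratio, n(Na2C2O4) in each aliquot = 5/2 × 3.274 × 10^-3 = 8.184 × 10^-3 mol
n(Na2C2O4) in the whole flask = 8.184 × 10^-3 × 250.0/25.00 = 0.08184 mol
mass of Na2C2O4 = 0.08184 × 134.00 = 10.97 g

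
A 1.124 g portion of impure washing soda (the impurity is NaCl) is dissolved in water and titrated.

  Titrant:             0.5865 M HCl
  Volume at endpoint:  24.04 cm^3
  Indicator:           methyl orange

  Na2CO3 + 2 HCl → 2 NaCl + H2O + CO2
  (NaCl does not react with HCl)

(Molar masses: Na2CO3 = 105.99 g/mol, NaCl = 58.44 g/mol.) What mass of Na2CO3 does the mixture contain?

0.7472 g

n(HCl) = 0.02404 × 0.5865 = 0.01410 mol
Let x = n(Na2CO3), y = n(NaCl).
Titrant: 2x = 0.01410;  mass: 105.99x + 58.44y = 1.124
Solving, x = 7.050 × 10^-3 mol, y = 6.448 × 10^-3 mol
mass of Na2CO3 = 7.050 × 10^-3 × 105.99 = 0.7472 g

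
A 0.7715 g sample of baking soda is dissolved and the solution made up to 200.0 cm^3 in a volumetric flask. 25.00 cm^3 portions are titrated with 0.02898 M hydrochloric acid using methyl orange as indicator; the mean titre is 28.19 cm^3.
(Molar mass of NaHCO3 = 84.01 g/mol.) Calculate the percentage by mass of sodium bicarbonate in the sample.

NaHCO3 + HCl → NaCl + H2O + CO2
n(HCl) per titration = 0.02819 × 0.02898 = 8.169 × 10^-4 mol
n(NaHCO3) in each aliquot = 8.169 × 10^-4 mol (1:1 ratio)
n(NaHCO3) in the whole flask = 8.169 × 10^-4 × 200.0/25.00 = 6.536 × 10^-3 mol
mass of NaHCO3 = 6.536 × 10^-3 × 84.01 = 0.5491 g
% NaHCO3 = 0.5491 / 0.7715 × 100 = 71.17 %

71.17 %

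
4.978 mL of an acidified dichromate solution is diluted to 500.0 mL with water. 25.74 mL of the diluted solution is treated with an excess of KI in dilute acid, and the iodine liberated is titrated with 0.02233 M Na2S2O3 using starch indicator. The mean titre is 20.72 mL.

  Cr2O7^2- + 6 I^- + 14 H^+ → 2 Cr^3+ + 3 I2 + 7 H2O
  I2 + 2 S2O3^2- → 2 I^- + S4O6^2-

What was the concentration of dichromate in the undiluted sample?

0.3009 M

n(S2O3^2-) = 0.02072 × 0.02233 = 4.627 × 10^-4 mol
n(I2) = n(S2O3^2-)/2 = 2.313 × 10^-4 mol
From the 1:3 ratio, n(Cr2O7^2-) in the aliquot = 1/3 × 2.313 × 10^-4 = 7.711 × 10^-5 mol
[Cr2O7^2-]_dilute = 7.711 × 10^-5 / 0.02574 = 0.002996 mol/L
[Cr2O7^2-]_original = 0.002996 × 500.0/4.978 = 0.3009 mol/L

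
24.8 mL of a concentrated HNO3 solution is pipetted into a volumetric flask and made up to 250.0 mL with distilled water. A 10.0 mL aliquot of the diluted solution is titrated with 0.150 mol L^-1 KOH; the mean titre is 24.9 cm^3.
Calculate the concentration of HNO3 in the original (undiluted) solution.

3.77 mol/L

HNO3 + KOH → KNO3 + H2O
n(KOH) = 0.0249 × 0.150 = 3.73 × 10^-3 mol
n(HNO3) in the aliquot = 3.73 × 10^-3 mol (1:1 ratio)
[HNO3]_dilute = 3.73 × 10^-3 / 0.0100 = 0.373 mol/L
Dilution factor = 250.0 / 24.8 = 10.08
[HNO3]_stock = 0.373 × 10.08 = 3.77 mol/L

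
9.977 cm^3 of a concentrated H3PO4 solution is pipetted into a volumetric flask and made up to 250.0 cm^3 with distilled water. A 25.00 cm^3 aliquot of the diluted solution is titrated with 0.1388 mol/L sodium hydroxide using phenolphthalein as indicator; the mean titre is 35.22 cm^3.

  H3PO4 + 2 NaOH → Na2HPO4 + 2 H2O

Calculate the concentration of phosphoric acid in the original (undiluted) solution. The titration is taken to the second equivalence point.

2.450 mol/L

n(NaOH) = 0.03522 × 0.1388 = 4.889 × 10^-3 mol
From the 1:2 ratio, n(H3PO4) in the aliquot = 1/2 × 4.889 × 10^-3 = 2.444 × 10^-3 mol
[H3PO4]_dilute = 2.444 × 10^-3 / 0.02500 = 0.09777 mol/L
Dilution factor = 250.0 / 9.977 = 25.06
[H3PO4]_stock = 0.09777 × 25.06 = 2.450 mol/L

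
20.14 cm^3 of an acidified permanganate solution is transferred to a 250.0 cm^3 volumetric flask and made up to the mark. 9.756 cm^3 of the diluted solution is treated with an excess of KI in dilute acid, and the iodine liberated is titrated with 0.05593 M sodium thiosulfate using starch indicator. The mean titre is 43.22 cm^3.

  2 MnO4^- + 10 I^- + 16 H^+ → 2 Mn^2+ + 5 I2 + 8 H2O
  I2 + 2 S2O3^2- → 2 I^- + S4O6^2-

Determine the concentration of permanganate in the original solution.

n(S2O3^2-) = 0.04322 × 0.05593 = 2.417 × 10^-3 mol
n(I2) = n(S2O3^2-)/2 = 1.209 × 10^-3 mol
From the 2:5 ratio, n(MnO4^-) in the aliquot = 2/5 × 1.209 × 10^-3 = 4.835 × 10^-4 mol
[MnO4^-]_dilute = 4.835 × 10^-4 / 0.009756 = 0.04956 mol/L
[MnO4^-]_original = 0.04956 × 250.0/20.14 = 0.6151 mol/L

0.6151 M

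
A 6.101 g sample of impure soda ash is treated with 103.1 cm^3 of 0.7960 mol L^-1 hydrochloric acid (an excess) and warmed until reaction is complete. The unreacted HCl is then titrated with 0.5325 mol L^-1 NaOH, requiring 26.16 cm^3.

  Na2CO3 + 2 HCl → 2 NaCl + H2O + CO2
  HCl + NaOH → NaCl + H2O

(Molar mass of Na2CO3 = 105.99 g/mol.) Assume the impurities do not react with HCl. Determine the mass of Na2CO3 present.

n(HCl) added = 0.1031 × 0.7960 = 0.08207 mol
n(NaOH) used in back-titration = 0.02616 × 0.5325 = 0.01393 mol
n(HCl) left over = 0.01393 mol (1:1 ratio)
n(HCl) consumed by analyte = 0.08207 − 0.01393 = 0.06814 mol
From the 1:2 ratio, n(Na2CO3) = 1/2 × 0.06814 = 0.03407 mol
mass of Na2CO3 = 0.03407 × 105.99 = 3.611 g

3.611 g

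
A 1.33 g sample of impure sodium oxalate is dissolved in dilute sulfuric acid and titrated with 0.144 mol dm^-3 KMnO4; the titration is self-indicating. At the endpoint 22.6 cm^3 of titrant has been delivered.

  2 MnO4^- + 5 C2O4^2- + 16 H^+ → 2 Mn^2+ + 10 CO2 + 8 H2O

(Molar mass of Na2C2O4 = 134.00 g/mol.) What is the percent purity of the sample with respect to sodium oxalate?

n(KMnO4) = 0.0226 L × 0.144 mol/L = 3.25 × 10^-3 mol
From the 5:2 ratio, n(Na2C2O4) = 5/2 × 3.25 × 10^-3 = 8.14 × 10^-3 mol
mass of Na2C2O4 = 8.14 × 10^-3 × 134.00 g/mol = 1.09 g
% Na2C2O4 = 1.09 / 1.33 × 100 = 82.0 %

82.0 %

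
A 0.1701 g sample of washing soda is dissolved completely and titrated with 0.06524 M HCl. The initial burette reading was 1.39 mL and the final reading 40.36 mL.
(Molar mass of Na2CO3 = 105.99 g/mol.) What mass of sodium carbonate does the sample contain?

0.1347 g

Na2CO3 + 2 HCl → 2 NaCl + H2O + CO2
n(HCl) = 0.03897 L × 0.06524 mol/L = 2.542 × 10^-3 mol
From the 1:2 ratio, n(Na2CO3) = 1/2 × 2.542 × 10^-3 = 1.271 × 10^-3 mol
mass of Na2CO3 = 1.271 × 10^-3 × 105.99 g/mol = 0.1347 g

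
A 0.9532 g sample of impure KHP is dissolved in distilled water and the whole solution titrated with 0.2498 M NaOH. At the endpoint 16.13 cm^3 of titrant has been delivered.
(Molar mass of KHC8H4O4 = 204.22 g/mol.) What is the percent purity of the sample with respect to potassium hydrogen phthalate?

KHC8H4O4 + NaOH → KNaC8H4O4 + H2O
n(NaOH) = 0.01613 L × 0.2498 mol/L = 4.029 × 10^-3 mol
n(KHC8H4O4) = 4.029 × 10^-3 mol (1:1 ratio)
mass of KHC8H4O4 = 4.029 × 10^-3 × 204.22 g/mol = 0.8229 g
% KHC8H4O4 = 0.8229 / 0.9532 × 100 = 86.33 %

86.33 %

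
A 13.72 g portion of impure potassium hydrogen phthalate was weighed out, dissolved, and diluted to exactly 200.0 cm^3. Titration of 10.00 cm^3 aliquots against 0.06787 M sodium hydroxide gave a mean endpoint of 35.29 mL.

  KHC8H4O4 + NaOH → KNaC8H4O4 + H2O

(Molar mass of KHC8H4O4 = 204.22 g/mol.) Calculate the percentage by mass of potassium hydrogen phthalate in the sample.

71.30 %

n(NaOH) per titration = 0.03529 × 0.06787 = 2.395 × 10^-3 mol
n(KHC8H4O4) in each aliquot = 2.395 × 10^-3 mol (1:1 ratio)
n(KHC8H4O4) in the whole flask = 2.395 × 10^-3 × 200.0/10.00 = 0.04790 mol
mass of KHC8H4O4 = 0.04790 × 204.22 = 9.783 g
% KHC8H4O4 = 9.783 / 13.72 × 100 = 71.30 %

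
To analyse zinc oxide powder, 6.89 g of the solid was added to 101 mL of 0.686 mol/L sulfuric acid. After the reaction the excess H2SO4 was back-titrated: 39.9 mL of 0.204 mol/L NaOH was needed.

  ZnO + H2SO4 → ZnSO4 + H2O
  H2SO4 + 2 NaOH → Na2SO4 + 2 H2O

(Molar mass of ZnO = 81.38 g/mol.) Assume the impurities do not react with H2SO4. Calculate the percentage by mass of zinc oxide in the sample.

n(H2SO4) added = 0.101 × 0.686 = 0.0693 mol
n(NaOH) used in back-titration = 0.0399 × 0.204 = 8.14 × 10^-3 mol
From the 1:2 ratio, n(H2SO4) left over = 1/2 × 8.14 × 10^-3 = 4.07 × 10^-3 mol
n(H2SO4) consumed by analyte = 0.0693 − 4.07 × 10^-3 = 0.0652 mol
n(ZnO) = 0.0652 mol (1:1 ratio)
mass of ZnO = 0.0652 × 81.38 = 5.31 g
% ZnO = 5.31 / 6.89 × 100 = 77.0 %

77.0 %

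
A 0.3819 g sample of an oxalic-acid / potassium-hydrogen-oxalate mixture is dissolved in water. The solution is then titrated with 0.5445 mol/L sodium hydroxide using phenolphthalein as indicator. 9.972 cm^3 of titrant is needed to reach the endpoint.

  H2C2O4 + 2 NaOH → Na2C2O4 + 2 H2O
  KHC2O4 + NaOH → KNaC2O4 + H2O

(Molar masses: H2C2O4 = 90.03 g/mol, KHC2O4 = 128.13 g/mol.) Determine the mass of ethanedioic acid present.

n(NaOH) = 0.009972 × 0.5445 = 5.430 × 10^-3 mol
Let x = n(H2C2O4), y = n(KHC2O4).
Titrant: 2x + 1y = 5.430 × 10^-3;  mass: 90.03x + 128.13y = 0.3819
Solving, x = 1.888 × 10^-3 mol, y = 1.654 × 10^-3 mol
mass of H2C2O4 = 1.888 × 10^-3 × 90.03 = 0.1700 g

0.1700 g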